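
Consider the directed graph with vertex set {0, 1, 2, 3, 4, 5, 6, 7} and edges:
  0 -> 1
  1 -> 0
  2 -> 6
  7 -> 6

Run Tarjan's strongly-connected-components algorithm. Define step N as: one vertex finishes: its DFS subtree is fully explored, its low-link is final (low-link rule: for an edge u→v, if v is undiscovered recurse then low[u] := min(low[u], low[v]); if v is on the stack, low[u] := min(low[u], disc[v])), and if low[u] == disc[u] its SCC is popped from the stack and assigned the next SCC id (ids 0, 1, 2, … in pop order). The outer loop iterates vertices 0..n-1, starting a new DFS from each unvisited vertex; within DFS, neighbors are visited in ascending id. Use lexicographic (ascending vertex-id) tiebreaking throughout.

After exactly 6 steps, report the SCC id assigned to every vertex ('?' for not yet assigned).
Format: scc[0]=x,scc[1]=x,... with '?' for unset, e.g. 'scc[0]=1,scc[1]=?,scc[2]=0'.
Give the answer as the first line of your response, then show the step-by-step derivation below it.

scc[0]=0,scc[1]=0,scc[2]=2,scc[3]=3,scc[4]=4,scc[5]=?,scc[6]=1,scc[7]=?

step 1: low=(low[0]=0,low[1]=0,low[2]=?,low[3]=?,low[4]=?,low[5]=?,low[6]=?,low[7]=?); scc=(scc[0]=?,scc[1]=?,scc[2]=?,scc[3]=?,scc[4]=?,scc[5]=?,scc[6]=?,scc[7]=?)
step 2: low=(low[0]=0,low[1]=0,low[2]=?,low[3]=?,low[4]=?,low[5]=?,low[6]=?,low[7]=?); scc=(scc[0]=0,scc[1]=0,scc[2]=?,scc[3]=?,scc[4]=?,scc[5]=?,scc[6]=?,scc[7]=?)
step 3: low=(low[0]=0,low[1]=0,low[2]=2,low[3]=?,low[4]=?,low[5]=?,low[6]=3,low[7]=?); scc=(scc[0]=0,scc[1]=0,scc[2]=?,scc[3]=?,scc[4]=?,scc[5]=?,scc[6]=1,scc[7]=?)
step 4: low=(low[0]=0,low[1]=0,low[2]=2,low[3]=?,low[4]=?,low[5]=?,low[6]=3,low[7]=?); scc=(scc[0]=0,scc[1]=0,scc[2]=2,scc[3]=?,scc[4]=?,scc[5]=?,scc[6]=1,scc[7]=?)
step 5: low=(low[0]=0,low[1]=0,low[2]=2,low[3]=4,low[4]=?,low[5]=?,low[6]=3,low[7]=?); scc=(scc[0]=0,scc[1]=0,scc[2]=2,scc[3]=3,scc[4]=?,scc[5]=?,scc[6]=1,scc[7]=?)
step 6: low=(low[0]=0,low[1]=0,low[2]=2,low[3]=4,low[4]=5,low[5]=?,low[6]=3,low[7]=?); scc=(scc[0]=0,scc[1]=0,scc[2]=2,scc[3]=3,scc[4]=4,scc[5]=?,scc[6]=1,scc[7]=?)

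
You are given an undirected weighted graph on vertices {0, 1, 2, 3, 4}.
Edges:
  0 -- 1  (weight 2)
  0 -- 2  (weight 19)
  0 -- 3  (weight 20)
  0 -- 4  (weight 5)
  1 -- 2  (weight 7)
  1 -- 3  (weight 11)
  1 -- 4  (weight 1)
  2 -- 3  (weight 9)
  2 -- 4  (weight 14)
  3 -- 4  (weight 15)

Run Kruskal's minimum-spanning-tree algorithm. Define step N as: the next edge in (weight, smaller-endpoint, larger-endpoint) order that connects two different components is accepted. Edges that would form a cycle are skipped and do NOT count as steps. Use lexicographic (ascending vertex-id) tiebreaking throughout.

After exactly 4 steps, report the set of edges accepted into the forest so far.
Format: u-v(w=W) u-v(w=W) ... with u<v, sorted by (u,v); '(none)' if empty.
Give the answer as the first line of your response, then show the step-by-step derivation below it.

0-1(w=2) 1-2(w=7) 1-4(w=1) 2-3(w=9)

step 1: add edge 1-4 (w=1); MST = {1-4(w=1)}
step 2: add edge 0-1 (w=2); MST = {0-1(w=2) 1-4(w=1)}
step 3: add edge 1-2 (w=7); MST = {0-1(w=2) 1-2(w=7) 1-4(w=1)}
step 4: add edge 2-3 (w=9); MST = {0-1(w=2) 1-2(w=7) 1-4(w=1) 2-3(w=9)}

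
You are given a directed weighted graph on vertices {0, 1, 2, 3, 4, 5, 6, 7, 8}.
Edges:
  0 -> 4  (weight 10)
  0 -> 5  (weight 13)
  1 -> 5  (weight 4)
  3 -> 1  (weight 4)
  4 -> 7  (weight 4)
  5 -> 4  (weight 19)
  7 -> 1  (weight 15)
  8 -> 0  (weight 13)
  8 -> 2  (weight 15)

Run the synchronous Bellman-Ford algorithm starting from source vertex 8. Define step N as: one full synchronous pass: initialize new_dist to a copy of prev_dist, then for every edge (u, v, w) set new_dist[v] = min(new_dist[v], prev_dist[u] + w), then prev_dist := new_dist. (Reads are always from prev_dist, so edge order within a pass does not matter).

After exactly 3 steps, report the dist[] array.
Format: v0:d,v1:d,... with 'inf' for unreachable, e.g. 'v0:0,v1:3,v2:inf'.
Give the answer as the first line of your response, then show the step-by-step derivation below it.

v0:13,v1:inf,v2:15,v3:inf,v4:23,v5:26,v6:inf,v7:27,v8:0

step 1: dist = v0:13,v1:inf,v2:15,v3:inf,v4:inf,v5:inf,v6:inf,v7:inf,v8:0
step 2: dist = v0:13,v1:inf,v2:15,v3:inf,v4:23,v5:26,v6:inf,v7:inf,v8:0
step 3: dist = v0:13,v1:inf,v2:15,v3:inf,v4:23,v5:26,v6:inf,v7:27,v8:0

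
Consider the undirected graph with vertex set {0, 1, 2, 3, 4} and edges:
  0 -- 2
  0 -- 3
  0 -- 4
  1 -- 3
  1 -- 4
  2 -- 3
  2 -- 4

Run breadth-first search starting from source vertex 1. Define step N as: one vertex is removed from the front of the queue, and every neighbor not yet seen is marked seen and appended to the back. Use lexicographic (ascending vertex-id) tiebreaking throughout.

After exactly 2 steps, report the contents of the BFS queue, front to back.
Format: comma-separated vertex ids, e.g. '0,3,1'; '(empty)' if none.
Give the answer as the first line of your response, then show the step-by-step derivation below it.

4,0,2

step 1: dequeue 1; queue=[3,4]; order=1
step 2: dequeue 3; queue=[4,0,2]; order=1,3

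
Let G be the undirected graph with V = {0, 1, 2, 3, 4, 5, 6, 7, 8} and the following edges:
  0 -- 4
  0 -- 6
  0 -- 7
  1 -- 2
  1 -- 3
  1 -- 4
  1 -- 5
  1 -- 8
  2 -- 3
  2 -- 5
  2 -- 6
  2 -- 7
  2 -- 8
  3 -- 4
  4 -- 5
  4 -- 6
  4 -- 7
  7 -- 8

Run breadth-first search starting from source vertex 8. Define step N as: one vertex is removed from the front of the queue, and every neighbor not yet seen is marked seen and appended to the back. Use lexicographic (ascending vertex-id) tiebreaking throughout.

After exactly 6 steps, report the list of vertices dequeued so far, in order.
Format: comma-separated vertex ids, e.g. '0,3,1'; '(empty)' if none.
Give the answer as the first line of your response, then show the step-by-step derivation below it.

8,1,2,7,3,4

step 1: dequeue 8; queue=[1,2,7]; order=8
step 2: dequeue 1; queue=[2,7,3,4,5]; order=8,1
step 3: dequeue 2; queue=[7,3,4,5,6]; order=8,1,2
step 4: dequeue 7; queue=[3,4,5,6,0]; order=8,1,2,7
step 5: dequeue 3; queue=[4,5,6,0]; order=8,1,2,7,3
step 6: dequeue 4; queue=[5,6,0]; order=8,1,2,7,3,4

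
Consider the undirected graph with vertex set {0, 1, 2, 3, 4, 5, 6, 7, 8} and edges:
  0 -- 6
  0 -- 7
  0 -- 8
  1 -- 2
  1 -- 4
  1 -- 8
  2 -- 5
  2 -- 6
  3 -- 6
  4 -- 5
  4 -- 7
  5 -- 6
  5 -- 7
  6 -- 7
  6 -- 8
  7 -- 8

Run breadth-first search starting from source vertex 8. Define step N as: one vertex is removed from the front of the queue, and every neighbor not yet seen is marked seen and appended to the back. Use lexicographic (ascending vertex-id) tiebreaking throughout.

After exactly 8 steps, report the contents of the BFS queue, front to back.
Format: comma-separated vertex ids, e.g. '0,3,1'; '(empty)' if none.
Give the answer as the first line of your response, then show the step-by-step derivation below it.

5

step 1: dequeue 8; queue=[0,1,6,7]; order=8
step 2: dequeue 0; queue=[1,6,7]; order=8,0
step 3: dequeue 1; queue=[6,7,2,4]; order=8,0,1
step 4: dequeue 6; queue=[7,2,4,3,5]; order=8,0,1,6
step 5: dequeue 7; queue=[2,4,3,5]; order=8,0,1,6,7
step 6: dequeue 2; queue=[4,3,5]; order=8,0,1,6,7,2
step 7: dequeue 4; queue=[3,5]; order=8,0,1,6,7,2,4
step 8: dequeue 3; queue=[5]; order=8,0,1,6,7,2,4,3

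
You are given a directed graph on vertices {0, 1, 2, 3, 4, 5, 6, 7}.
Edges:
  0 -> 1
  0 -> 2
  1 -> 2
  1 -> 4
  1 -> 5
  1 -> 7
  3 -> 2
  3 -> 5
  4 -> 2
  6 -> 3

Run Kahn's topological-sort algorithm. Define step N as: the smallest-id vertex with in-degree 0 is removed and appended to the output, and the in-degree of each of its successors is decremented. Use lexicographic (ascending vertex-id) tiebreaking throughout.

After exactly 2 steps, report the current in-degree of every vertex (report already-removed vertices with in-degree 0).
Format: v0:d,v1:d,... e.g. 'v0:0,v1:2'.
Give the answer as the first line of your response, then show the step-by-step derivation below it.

v0:0,v1:0,v2:2,v3:1,v4:0,v5:1,v6:0,v7:0

step 1: output 0; order=[0]; indeg=(0,0,3,1,1,2,0,1)
step 2: output 1; order=[0,1]; indeg=(0,0,2,1,0,1,0,0)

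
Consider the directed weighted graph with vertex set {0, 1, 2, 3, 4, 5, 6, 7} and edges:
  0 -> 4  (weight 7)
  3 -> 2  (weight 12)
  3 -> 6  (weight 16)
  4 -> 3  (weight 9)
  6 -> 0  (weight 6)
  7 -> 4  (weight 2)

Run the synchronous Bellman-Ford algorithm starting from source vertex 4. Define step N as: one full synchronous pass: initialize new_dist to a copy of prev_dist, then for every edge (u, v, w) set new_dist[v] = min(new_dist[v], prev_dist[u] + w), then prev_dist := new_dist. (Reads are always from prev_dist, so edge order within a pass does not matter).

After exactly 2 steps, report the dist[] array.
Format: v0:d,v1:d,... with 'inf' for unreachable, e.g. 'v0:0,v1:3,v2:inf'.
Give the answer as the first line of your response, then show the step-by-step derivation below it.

v0:inf,v1:inf,v2:21,v3:9,v4:0,v5:inf,v6:25,v7:inf

step 1: dist = v0:inf,v1:inf,v2:inf,v3:9,v4:0,v5:inf,v6:inf,v7:inf
step 2: dist = v0:inf,v1:inf,v2:21,v3:9,v4:0,v5:inf,v6:25,v7:inf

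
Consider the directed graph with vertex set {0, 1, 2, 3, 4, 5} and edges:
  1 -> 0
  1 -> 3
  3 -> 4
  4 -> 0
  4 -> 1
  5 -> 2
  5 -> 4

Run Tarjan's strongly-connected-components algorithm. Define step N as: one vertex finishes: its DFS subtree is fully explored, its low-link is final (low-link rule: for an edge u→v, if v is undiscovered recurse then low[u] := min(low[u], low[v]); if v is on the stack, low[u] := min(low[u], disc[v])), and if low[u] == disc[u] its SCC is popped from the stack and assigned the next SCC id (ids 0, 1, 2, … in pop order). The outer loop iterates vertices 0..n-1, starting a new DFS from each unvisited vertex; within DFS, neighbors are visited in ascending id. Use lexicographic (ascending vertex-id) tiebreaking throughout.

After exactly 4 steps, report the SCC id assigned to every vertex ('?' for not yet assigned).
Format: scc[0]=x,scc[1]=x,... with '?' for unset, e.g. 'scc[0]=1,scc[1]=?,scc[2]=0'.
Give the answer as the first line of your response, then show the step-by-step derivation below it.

scc[0]=0,scc[1]=1,scc[2]=?,scc[3]=1,scc[4]=1,scc[5]=?

step 1: low=(low[0]=0,low[1]=?,low[2]=?,low[3]=?,low[4]=?,low[5]=?); scc=(scc[0]=0,scc[1]=?,scc[2]=?,scc[3]=?,scc[4]=?,scc[5]=?)
step 2: low=(low[0]=0,low[1]=1,low[2]=?,low[3]=2,low[4]=1,low[5]=?); scc=(scc[0]=0,scc[1]=?,scc[2]=?,scc[3]=?,scc[4]=?,scc[5]=?)
step 3: low=(low[0]=0,low[1]=1,low[2]=?,low[3]=1,low[4]=1,low[5]=?); scc=(scc[0]=0,scc[1]=?,scc[2]=?,scc[3]=?,scc[4]=?,scc[5]=?)
step 4: low=(low[0]=0,low[1]=1,low[2]=?,low[3]=1,low[4]=1,low[5]=?); scc=(scc[0]=0,scc[1]=1,scc[2]=?,scc[3]=1,scc[4]=1,scc[5]=?)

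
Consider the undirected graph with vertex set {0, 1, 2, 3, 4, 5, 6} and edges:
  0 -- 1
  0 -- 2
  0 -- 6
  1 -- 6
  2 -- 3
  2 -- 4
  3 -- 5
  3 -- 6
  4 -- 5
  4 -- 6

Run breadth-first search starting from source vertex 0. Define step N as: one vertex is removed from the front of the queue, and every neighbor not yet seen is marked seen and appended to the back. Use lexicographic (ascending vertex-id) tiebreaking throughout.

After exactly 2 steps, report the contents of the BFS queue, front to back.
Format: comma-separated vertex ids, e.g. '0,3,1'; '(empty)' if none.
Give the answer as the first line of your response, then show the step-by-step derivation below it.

2,6

step 1: dequeue 0; queue=[1,2,6]; order=0
step 2: dequeue 1; queue=[2,6]; order=0,1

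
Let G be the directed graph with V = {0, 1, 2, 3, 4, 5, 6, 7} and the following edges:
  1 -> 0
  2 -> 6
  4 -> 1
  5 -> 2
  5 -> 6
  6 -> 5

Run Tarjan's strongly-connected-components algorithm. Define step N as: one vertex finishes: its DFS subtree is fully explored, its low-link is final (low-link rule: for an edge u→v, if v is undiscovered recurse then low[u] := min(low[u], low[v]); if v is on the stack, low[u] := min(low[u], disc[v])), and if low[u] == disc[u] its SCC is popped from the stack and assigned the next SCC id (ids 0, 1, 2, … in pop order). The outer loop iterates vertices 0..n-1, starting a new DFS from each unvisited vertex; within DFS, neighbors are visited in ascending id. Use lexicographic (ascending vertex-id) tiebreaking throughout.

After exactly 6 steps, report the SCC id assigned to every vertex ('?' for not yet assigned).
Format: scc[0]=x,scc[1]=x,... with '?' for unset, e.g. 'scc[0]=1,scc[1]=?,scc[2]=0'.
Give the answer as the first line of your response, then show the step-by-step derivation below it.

scc[0]=0,scc[1]=1,scc[2]=2,scc[3]=3,scc[4]=?,scc[5]=2,scc[6]=2,scc[7]=?

step 1: low=(low[0]=0,low[1]=?,low[2]=?,low[3]=?,low[4]=?,low[5]=?,low[6]=?,low[7]=?); scc=(scc[0]=0,scc[1]=?,scc[2]=?,scc[3]=?,scc[4]=?,scc[5]=?,scc[6]=?,scc[7]=?)
step 2: low=(low[0]=0,low[1]=1,low[2]=?,low[3]=?,low[4]=?,low[5]=?,low[6]=?,low[7]=?); scc=(scc[0]=0,scc[1]=1,scc[2]=?,scc[3]=?,scc[4]=?,scc[5]=?,scc[6]=?,scc[7]=?)
step 3: low=(low[0]=0,low[1]=1,low[2]=2,low[3]=?,low[4]=?,low[5]=2,low[6]=3,low[7]=?); scc=(scc[0]=0,scc[1]=1,scc[2]=?,scc[3]=?,scc[4]=?,scc[5]=?,scc[6]=?,scc[7]=?)
step 4: low=(low[0]=0,low[1]=1,low[2]=2,low[3]=?,low[4]=?,low[5]=2,low[6]=2,low[7]=?); scc=(scc[0]=0,scc[1]=1,scc[2]=?,scc[3]=?,scc[4]=?,scc[5]=?,scc[6]=?,scc[7]=?)
step 5: low=(low[0]=0,low[1]=1,low[2]=2,low[3]=?,low[4]=?,low[5]=2,low[6]=2,low[7]=?); scc=(scc[0]=0,scc[1]=1,scc[2]=2,scc[3]=?,scc[4]=?,scc[5]=2,scc[6]=2,scc[7]=?)
step 6: low=(low[0]=0,low[1]=1,low[2]=2,low[3]=5,low[4]=?,low[5]=2,low[6]=2,low[7]=?); scc=(scc[0]=0,scc[1]=1,scc[2]=2,scc[3]=3,scc[4]=?,scc[5]=2,scc[6]=2,scc[7]=?)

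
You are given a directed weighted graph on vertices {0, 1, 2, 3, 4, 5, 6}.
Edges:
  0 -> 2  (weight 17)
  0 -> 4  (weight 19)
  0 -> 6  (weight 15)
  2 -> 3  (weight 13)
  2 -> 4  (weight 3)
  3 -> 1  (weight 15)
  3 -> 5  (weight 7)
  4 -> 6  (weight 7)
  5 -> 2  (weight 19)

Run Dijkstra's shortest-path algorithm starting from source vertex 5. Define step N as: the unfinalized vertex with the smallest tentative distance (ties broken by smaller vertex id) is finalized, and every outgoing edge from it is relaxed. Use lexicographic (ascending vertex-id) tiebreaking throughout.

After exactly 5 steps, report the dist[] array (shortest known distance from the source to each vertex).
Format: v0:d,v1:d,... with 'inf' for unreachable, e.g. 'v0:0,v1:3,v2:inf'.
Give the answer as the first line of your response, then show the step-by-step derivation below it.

v0:inf,v1:47,v2:19,v3:32,v4:22,v5:0,v6:29

step 1: dist = v0:inf,v1:inf,v2:19,v3:inf,v4:inf,v5:0,v6:inf
step 2: dist = v0:inf,v1:inf,v2:19,v3:32,v4:22,v5:0,v6:inf
step 3: dist = v0:inf,v1:inf,v2:19,v3:32,v4:22,v5:0,v6:29
step 4: dist = v0:inf,v1:inf,v2:19,v3:32,v4:22,v5:0,v6:29
step 5: dist = v0:inf,v1:47,v2:19,v3:32,v4:22,v5:0,v6:29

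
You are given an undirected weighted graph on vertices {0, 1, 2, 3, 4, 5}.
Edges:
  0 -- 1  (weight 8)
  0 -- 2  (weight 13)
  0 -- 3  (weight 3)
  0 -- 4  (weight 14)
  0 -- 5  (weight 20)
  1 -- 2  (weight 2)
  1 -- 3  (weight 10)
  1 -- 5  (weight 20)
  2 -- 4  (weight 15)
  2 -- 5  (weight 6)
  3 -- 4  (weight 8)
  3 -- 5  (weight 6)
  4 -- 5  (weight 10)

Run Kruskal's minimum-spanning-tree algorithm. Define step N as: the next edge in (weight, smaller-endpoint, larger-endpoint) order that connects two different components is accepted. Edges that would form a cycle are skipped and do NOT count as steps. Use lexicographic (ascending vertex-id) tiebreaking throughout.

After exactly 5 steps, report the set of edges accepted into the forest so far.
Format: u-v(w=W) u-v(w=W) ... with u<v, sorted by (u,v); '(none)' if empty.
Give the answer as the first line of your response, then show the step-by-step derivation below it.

0-3(w=3) 1-2(w=2) 2-5(w=6) 3-4(w=8) 3-5(w=6)

step 1: add edge 1-2 (w=2); MST = {1-2(w=2)}
step 2: add edge 0-3 (w=3); MST = {0-3(w=3) 1-2(w=2)}
step 3: add edge 2-5 (w=6); MST = {0-3(w=3) 1-2(w=2) 2-5(w=6)}
step 4: add edge 3-5 (w=6); MST = {0-3(w=3) 1-2(w=2) 2-5(w=6) 3-5(w=6)}
step 5: add edge 3-4 (w=8); MST = {0-3(w=3) 1-2(w=2) 2-5(w=6) 3-4(w=8) 3-5(w=6)}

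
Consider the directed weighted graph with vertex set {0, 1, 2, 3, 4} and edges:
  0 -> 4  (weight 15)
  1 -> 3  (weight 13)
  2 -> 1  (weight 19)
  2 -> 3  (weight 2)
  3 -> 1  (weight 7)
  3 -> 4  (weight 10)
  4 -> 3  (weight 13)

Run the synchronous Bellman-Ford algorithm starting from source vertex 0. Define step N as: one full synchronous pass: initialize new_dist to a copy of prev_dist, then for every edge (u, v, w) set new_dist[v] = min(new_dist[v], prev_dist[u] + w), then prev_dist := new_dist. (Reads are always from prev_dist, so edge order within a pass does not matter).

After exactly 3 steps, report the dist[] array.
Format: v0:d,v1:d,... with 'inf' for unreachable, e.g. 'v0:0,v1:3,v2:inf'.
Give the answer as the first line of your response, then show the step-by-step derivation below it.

v0:0,v1:35,v2:inf,v3:28,v4:15

step 1: dist = v0:0,v1:inf,v2:inf,v3:inf,v4:15
step 2: dist = v0:0,v1:inf,v2:inf,v3:28,v4:15
step 3: dist = v0:0,v1:35,v2:inf,v3:28,v4:15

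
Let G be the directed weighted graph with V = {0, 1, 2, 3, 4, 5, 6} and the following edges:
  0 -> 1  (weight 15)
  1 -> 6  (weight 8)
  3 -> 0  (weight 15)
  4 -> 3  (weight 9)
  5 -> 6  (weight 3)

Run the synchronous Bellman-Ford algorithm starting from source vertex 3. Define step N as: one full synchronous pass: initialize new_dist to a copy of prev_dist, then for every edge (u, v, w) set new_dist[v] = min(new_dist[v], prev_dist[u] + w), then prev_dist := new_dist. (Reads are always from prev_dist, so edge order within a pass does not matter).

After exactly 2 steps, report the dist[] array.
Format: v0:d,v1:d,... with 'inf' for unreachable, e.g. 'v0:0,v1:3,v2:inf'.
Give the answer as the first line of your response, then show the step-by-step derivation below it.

v0:15,v1:30,v2:inf,v3:0,v4:inf,v5:inf,v6:inf

step 1: dist = v0:15,v1:inf,v2:inf,v3:0,v4:inf,v5:inf,v6:inf
step 2: dist = v0:15,v1:30,v2:inf,v3:0,v4:inf,v5:inf,v6:inf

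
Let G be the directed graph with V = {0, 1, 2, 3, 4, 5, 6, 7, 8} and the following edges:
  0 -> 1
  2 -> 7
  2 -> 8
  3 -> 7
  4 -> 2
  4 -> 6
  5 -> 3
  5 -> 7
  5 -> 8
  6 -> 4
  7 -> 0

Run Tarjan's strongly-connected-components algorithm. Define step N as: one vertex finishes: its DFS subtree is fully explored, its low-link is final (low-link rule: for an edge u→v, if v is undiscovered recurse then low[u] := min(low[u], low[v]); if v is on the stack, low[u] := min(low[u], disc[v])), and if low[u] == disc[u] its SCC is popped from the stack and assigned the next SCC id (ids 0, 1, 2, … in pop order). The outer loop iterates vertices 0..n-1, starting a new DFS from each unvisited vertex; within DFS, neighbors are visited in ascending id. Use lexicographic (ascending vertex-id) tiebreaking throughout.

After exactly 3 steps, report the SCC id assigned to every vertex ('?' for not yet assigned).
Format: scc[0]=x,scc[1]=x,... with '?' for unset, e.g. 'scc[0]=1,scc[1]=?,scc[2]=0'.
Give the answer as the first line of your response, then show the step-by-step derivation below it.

scc[0]=1,scc[1]=0,scc[2]=?,scc[3]=?,scc[4]=?,scc[5]=?,scc[6]=?,scc[7]=2,scc[8]=?

step 1: low=(low[0]=0,low[1]=1,low[2]=?,low[3]=?,low[4]=?,low[5]=?,low[6]=?,low[7]=?,low[8]=?); scc=(scc[0]=?,scc[1]=0,scc[2]=?,scc[3]=?,scc[4]=?,scc[5]=?,scc[6]=?,scc[7]=?,scc[8]=?)
step 2: low=(low[0]=0,low[1]=1,low[2]=?,low[3]=?,low[4]=?,low[5]=?,low[6]=?,low[7]=?,low[8]=?); scc=(scc[0]=1,scc[1]=0,scc[2]=?,scc[3]=?,scc[4]=?,scc[5]=?,scc[6]=?,scc[7]=?,scc[8]=?)
step 3: low=(low[0]=0,low[1]=1,low[2]=2,low[3]=?,low[4]=?,low[5]=?,low[6]=?,low[7]=3,low[8]=?); scc=(scc[0]=1,scc[1]=0,scc[2]=?,scc[3]=?,scc[4]=?,scc[5]=?,scc[6]=?,scc[7]=2,scc[8]=?)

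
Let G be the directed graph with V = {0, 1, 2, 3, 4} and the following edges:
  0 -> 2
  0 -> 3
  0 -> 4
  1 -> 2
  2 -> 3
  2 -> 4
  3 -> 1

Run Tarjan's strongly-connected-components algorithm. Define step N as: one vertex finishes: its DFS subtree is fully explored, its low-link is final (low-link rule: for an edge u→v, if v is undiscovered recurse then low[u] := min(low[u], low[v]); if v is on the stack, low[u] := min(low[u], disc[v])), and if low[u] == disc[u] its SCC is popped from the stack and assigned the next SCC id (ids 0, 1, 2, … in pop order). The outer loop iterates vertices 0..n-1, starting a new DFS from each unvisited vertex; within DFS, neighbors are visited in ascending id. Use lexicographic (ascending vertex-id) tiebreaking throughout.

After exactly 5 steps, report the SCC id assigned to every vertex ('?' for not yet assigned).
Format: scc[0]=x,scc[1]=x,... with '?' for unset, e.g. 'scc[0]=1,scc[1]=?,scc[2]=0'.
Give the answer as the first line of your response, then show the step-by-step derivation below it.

scc[0]=2,scc[1]=1,scc[2]=1,scc[3]=1,scc[4]=0

step 1: low=(low[0]=0,low[1]=1,low[2]=1,low[3]=2,low[4]=?); scc=(scc[0]=?,scc[1]=?,scc[2]=?,scc[3]=?,scc[4]=?)
step 2: low=(low[0]=0,low[1]=1,low[2]=1,low[3]=1,low[4]=?); scc=(scc[0]=?,scc[1]=?,scc[2]=?,scc[3]=?,scc[4]=?)
step 3: low=(low[0]=0,low[1]=1,low[2]=1,low[3]=1,low[4]=4); scc=(scc[0]=?,scc[1]=?,scc[2]=?,scc[3]=?,scc[4]=0)
step 4: low=(low[0]=0,low[1]=1,low[2]=1,low[3]=1,low[4]=4); scc=(scc[0]=?,scc[1]=1,scc[2]=1,scc[3]=1,scc[4]=0)
step 5: low=(low[0]=0,low[1]=1,low[2]=1,low[3]=1,low[4]=4); scc=(scc[0]=2,scc[1]=1,scc[2]=1,scc[3]=1,scc[4]=0)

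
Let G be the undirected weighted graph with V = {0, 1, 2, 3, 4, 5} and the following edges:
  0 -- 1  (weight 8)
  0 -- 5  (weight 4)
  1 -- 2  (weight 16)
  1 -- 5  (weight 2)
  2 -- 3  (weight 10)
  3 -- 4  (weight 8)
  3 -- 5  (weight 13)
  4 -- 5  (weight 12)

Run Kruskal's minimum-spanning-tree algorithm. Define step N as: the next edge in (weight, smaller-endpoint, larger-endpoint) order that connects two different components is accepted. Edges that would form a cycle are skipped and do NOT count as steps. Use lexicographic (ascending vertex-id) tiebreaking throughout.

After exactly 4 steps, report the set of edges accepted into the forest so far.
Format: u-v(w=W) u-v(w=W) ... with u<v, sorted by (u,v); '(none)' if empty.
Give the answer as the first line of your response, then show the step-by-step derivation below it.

0-5(w=4) 1-5(w=2) 2-3(w=10) 3-4(w=8)

step 1: add edge 1-5 (w=2); MST = {1-5(w=2)}
step 2: add edge 0-5 (w=4); MST = {0-5(w=4) 1-5(w=2)}
step 3: add edge 3-4 (w=8); MST = {0-5(w=4) 1-5(w=2) 3-4(w=8)}
step 4: add edge 2-3 (w=10); MST = {0-5(w=4) 1-5(w=2) 2-3(w=10) 3-4(w=8)}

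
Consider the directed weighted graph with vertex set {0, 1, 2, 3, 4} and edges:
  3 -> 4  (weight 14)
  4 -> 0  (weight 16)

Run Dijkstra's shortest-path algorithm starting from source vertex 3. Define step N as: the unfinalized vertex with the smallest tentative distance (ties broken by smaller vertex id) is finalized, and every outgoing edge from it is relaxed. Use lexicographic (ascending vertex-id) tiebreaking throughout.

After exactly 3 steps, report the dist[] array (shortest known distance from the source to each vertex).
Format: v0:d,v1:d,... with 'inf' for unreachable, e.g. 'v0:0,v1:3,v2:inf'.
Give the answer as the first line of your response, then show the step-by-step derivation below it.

v0:30,v1:inf,v2:inf,v3:0,v4:14

step 1: dist = v0:inf,v1:inf,v2:inf,v3:0,v4:14
step 2: dist = v0:30,v1:inf,v2:inf,v3:0,v4:14
step 3: dist = v0:30,v1:inf,v2:inf,v3:0,v4:14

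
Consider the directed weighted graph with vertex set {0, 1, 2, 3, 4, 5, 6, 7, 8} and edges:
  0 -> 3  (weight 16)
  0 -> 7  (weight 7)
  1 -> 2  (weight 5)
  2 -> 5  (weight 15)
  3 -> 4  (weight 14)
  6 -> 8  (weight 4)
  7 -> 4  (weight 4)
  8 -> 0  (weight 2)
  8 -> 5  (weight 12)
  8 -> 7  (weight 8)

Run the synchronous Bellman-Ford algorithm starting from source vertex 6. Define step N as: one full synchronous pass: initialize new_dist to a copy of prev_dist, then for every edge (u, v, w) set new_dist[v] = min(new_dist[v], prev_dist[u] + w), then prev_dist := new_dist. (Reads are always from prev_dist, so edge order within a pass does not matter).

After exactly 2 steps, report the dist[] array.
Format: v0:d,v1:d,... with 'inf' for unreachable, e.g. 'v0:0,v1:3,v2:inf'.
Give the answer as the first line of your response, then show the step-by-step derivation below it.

v0:6,v1:inf,v2:inf,v3:inf,v4:inf,v5:16,v6:0,v7:12,v8:4

step 1: dist = v0:inf,v1:inf,v2:inf,v3:inf,v4:inf,v5:inf,v6:0,v7:inf,v8:4
step 2: dist = v0:6,v1:inf,v2:inf,v3:inf,v4:inf,v5:16,v6:0,v7:12,v8:4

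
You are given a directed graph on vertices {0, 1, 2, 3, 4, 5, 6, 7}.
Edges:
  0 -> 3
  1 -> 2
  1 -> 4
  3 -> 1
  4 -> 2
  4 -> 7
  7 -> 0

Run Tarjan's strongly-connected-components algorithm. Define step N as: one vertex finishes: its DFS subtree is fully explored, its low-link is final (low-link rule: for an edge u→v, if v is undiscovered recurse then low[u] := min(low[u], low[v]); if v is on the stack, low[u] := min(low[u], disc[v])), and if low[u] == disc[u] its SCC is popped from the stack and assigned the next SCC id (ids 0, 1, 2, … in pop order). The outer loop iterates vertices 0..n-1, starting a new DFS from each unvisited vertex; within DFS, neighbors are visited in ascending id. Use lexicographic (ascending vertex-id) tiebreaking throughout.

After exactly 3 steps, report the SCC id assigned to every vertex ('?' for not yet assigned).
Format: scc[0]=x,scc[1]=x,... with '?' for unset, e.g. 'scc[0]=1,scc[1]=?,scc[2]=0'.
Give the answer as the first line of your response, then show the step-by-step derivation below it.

scc[0]=?,scc[1]=?,scc[2]=0,scc[3]=?,scc[4]=?,scc[5]=?,scc[6]=?,scc[7]=?

step 1: low=(low[0]=0,low[1]=2,low[2]=3,low[3]=1,low[4]=?,low[5]=?,low[6]=?,low[7]=?); scc=(scc[0]=?,scc[1]=?,scc[2]=0,scc[3]=?,scc[4]=?,scc[5]=?,scc[6]=?,scc[7]=?)
step 2: low=(low[0]=0,low[1]=2,low[2]=3,low[3]=1,low[4]=4,low[5]=?,low[6]=?,low[7]=0); scc=(scc[0]=?,scc[1]=?,scc[2]=0,scc[3]=?,scc[4]=?,scc[5]=?,scc[6]=?,scc[7]=?)
step 3: low=(low[0]=0,low[1]=2,low[2]=3,low[3]=1,low[4]=0,low[5]=?,low[6]=?,low[7]=0); scc=(scc[0]=?,scc[1]=?,scc[2]=0,scc[3]=?,scc[4]=?,scc[5]=?,scc[6]=?,scc[7]=?)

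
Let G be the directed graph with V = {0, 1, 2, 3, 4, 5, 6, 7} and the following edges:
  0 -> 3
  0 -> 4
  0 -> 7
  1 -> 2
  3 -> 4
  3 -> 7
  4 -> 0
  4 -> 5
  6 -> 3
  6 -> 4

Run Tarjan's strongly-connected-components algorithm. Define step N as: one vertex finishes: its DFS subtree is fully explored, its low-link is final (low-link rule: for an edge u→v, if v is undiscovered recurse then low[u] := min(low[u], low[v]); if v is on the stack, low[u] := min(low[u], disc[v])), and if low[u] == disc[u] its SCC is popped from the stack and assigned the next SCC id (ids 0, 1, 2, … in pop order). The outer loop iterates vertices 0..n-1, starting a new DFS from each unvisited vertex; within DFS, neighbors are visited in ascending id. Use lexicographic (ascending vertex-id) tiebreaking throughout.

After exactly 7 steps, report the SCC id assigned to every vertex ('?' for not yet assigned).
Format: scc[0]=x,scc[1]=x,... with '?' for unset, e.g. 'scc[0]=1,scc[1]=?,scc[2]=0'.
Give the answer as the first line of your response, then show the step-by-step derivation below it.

scc[0]=2,scc[1]=4,scc[2]=3,scc[3]=2,scc[4]=2,scc[5]=0,scc[6]=?,scc[7]=1

step 1: low=(low[0]=0,low[1]=?,low[2]=?,low[3]=1,low[4]=0,low[5]=3,low[6]=?,low[7]=?); scc=(scc[0]=?,scc[1]=?,scc[2]=?,scc[3]=?,scc[4]=?,scc[5]=0,scc[6]=?,scc[7]=?)
step 2: low=(low[0]=0,low[1]=?,low[2]=?,low[3]=1,low[4]=0,low[5]=3,low[6]=?,low[7]=?); scc=(scc[0]=?,scc[1]=?,scc[2]=?,scc[3]=?,scc[4]=?,scc[5]=0,scc[6]=?,scc[7]=?)
step 3: low=(low[0]=0,low[1]=?,low[2]=?,low[3]=0,low[4]=0,low[5]=3,low[6]=?,low[7]=4); scc=(scc[0]=?,scc[1]=?,scc[2]=?,scc[3]=?,scc[4]=?,scc[5]=0,scc[6]=?,scc[7]=1)
step 4: low=(low[0]=0,low[1]=?,low[2]=?,low[3]=0,low[4]=0,low[5]=3,low[6]=?,low[7]=4); scc=(scc[0]=?,scc[1]=?,scc[2]=?,scc[3]=?,scc[4]=?,scc[5]=0,scc[6]=?,scc[7]=1)
step 5: low=(low[0]=0,low[1]=?,low[2]=?,low[3]=0,low[4]=0,low[5]=3,low[6]=?,low[7]=4); scc=(scc[0]=2,scc[1]=?,scc[2]=?,scc[3]=2,scc[4]=2,scc[5]=0,scc[6]=?,scc[7]=1)
step 6: low=(low[0]=0,low[1]=5,low[2]=6,low[3]=0,low[4]=0,low[5]=3,low[6]=?,low[7]=4); scc=(scc[0]=2,scc[1]=?,scc[2]=3,scc[3]=2,scc[4]=2,scc[5]=0,scc[6]=?,scc[7]=1)
step 7: low=(low[0]=0,low[1]=5,low[2]=6,low[3]=0,low[4]=0,low[5]=3,low[6]=?,low[7]=4); scc=(scc[0]=2,scc[1]=4,scc[2]=3,scc[3]=2,scc[4]=2,scc[5]=0,scc[6]=?,scc[7]=1)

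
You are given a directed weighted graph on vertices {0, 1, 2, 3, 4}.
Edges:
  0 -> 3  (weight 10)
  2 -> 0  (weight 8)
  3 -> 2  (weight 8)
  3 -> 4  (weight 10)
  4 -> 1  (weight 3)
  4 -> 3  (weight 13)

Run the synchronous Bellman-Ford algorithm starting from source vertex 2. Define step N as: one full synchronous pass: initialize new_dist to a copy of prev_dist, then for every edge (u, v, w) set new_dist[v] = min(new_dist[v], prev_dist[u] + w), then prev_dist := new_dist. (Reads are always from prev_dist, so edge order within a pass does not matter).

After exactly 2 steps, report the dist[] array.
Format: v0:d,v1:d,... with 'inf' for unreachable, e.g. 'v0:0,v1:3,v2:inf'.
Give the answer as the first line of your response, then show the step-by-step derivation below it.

v0:8,v1:inf,v2:0,v3:18,v4:inf

step 1: dist = v0:8,v1:inf,v2:0,v3:inf,v4:inf
step 2: dist = v0:8,v1:inf,v2:0,v3:18,v4:inf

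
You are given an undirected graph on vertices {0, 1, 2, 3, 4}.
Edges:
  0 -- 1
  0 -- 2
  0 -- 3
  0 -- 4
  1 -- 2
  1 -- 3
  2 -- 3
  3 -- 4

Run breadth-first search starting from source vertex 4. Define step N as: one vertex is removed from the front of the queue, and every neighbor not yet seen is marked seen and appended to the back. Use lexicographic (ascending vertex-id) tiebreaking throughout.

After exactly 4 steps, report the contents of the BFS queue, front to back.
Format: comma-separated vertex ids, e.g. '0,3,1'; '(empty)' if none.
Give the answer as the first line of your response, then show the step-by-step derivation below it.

2

step 1: dequeue 4; queue=[0,3]; order=4
step 2: dequeue 0; queue=[3,1,2]; order=4,0
step 3: dequeue 3; queue=[1,2]; order=4,0,3
step 4: dequeue 1; queue=[2]; order=4,0,3,1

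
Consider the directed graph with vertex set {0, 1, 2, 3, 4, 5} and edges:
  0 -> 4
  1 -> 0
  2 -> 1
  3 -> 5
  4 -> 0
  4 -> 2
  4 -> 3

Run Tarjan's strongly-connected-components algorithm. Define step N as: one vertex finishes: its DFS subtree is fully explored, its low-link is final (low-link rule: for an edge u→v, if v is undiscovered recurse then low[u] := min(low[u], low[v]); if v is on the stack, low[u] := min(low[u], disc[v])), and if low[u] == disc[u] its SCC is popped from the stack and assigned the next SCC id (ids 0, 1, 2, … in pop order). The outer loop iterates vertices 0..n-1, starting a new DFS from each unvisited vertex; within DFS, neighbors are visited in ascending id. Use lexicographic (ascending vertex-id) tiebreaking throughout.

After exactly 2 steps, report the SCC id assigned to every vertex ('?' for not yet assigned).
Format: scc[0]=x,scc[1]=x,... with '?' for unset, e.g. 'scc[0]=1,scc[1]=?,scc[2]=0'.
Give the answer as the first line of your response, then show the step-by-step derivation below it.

scc[0]=?,scc[1]=?,scc[2]=?,scc[3]=?,scc[4]=?,scc[5]=?

step 1: low=(low[0]=0,low[1]=0,low[2]=2,low[3]=?,low[4]=0,low[5]=?); scc=(scc[0]=?,scc[1]=?,scc[2]=?,scc[3]=?,scc[4]=?,scc[5]=?)
step 2: low=(low[0]=0,low[1]=0,low[2]=0,low[3]=?,low[4]=0,low[5]=?); scc=(scc[0]=?,scc[1]=?,scc[2]=?,scc[3]=?,scc[4]=?,scc[5]=?)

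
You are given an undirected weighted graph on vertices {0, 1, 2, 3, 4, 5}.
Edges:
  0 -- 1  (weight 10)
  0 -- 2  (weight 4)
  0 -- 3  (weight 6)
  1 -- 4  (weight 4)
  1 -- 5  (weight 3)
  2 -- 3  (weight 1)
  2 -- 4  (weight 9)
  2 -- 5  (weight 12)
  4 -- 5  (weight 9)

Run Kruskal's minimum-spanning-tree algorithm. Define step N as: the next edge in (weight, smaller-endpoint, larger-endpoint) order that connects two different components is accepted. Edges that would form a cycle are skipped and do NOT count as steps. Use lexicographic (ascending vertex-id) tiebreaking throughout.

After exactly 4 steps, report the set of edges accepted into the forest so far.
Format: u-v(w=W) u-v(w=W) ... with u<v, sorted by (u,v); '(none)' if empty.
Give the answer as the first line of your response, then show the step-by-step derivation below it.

0-2(w=4) 1-4(w=4) 1-5(w=3) 2-3(w=1)

step 1: add edge 2-3 (w=1); MST = {2-3(w=1)}
step 2: add edge 1-5 (w=3); MST = {1-5(w=3) 2-3(w=1)}
step 3: add edge 0-2 (w=4); MST = {0-2(w=4) 1-5(w=3) 2-3(w=1)}
step 4: add edge 1-4 (w=4); MST = {0-2(w=4) 1-4(w=4) 1-5(w=3) 2-3(w=1)}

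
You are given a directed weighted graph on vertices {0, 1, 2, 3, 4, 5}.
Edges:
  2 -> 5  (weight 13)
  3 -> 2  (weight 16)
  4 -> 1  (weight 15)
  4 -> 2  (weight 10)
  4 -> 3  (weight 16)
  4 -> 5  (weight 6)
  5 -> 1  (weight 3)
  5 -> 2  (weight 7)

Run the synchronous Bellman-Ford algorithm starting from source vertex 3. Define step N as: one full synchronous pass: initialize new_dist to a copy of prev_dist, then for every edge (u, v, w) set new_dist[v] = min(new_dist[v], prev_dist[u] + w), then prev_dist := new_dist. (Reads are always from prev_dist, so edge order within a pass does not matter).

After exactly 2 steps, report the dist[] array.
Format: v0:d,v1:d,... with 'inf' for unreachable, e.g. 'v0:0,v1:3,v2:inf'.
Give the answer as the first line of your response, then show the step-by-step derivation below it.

v0:inf,v1:inf,v2:16,v3:0,v4:inf,v5:29

step 1: dist = v0:inf,v1:inf,v2:16,v3:0,v4:inf,v5:inf
step 2: dist = v0:inf,v1:inf,v2:16,v3:0,v4:inf,v5:29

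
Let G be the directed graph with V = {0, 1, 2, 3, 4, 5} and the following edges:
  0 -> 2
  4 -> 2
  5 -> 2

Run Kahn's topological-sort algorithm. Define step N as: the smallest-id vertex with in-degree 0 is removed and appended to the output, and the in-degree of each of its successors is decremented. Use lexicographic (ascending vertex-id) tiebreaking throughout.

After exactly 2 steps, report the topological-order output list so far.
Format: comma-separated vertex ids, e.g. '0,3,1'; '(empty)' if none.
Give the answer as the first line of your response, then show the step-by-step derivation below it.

0,1

step 1: output 0; order=[0]; indeg=(0,0,2,0,0,0)
step 2: output 1; order=[0,1]; indeg=(0,0,2,0,0,0)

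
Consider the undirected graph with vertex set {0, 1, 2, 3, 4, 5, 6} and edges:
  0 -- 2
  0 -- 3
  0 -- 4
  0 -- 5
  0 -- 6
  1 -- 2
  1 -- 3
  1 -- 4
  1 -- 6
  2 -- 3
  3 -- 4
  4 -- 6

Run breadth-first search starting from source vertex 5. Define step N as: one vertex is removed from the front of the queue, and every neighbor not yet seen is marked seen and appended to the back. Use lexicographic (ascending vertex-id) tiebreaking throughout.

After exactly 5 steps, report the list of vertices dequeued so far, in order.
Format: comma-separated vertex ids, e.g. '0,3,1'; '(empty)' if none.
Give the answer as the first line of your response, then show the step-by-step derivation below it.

5,0,2,3,4

step 1: dequeue 5; queue=[0]; order=5
step 2: dequeue 0; queue=[2,3,4,6]; order=5,0
step 3: dequeue 2; queue=[3,4,6,1]; order=5,0,2
step 4: dequeue 3; queue=[4,6,1]; order=5,0,2,3
step 5: dequeue 4; queue=[6,1]; order=5,0,2,3,4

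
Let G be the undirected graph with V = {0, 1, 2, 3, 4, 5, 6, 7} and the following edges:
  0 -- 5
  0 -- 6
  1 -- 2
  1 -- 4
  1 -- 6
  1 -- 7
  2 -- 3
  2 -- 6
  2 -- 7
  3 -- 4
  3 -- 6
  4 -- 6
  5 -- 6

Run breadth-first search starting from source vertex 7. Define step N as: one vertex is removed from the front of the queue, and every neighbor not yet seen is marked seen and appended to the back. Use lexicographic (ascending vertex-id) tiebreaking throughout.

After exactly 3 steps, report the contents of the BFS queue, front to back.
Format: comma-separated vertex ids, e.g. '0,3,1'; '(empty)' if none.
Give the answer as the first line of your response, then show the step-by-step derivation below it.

4,6,3

step 1: dequeue 7; queue=[1,2]; order=7
step 2: dequeue 1; queue=[2,4,6]; order=7,1
step 3: dequeue 2; queue=[4,6,3]; order=7,1,2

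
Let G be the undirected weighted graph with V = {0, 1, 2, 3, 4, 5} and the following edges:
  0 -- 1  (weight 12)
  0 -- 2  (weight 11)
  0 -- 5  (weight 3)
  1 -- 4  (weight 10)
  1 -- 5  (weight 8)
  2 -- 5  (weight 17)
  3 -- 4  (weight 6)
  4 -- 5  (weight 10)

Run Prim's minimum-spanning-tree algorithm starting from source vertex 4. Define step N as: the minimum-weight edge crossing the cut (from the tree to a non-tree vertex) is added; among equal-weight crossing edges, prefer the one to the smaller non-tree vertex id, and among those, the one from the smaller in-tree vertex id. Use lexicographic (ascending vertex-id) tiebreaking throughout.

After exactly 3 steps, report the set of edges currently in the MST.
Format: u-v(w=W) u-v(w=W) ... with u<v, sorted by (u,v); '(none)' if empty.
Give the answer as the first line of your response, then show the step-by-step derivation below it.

1-4(w=10) 1-5(w=8) 3-4(w=6)

step 1: add edge 3-4 (w=6); MST = {3-4(w=6)}
step 2: add edge 1-4 (w=10); MST = {1-4(w=10) 3-4(w=6)}
step 3: add edge 1-5 (w=8); MST = {1-4(w=10) 1-5(w=8) 3-4(w=6)}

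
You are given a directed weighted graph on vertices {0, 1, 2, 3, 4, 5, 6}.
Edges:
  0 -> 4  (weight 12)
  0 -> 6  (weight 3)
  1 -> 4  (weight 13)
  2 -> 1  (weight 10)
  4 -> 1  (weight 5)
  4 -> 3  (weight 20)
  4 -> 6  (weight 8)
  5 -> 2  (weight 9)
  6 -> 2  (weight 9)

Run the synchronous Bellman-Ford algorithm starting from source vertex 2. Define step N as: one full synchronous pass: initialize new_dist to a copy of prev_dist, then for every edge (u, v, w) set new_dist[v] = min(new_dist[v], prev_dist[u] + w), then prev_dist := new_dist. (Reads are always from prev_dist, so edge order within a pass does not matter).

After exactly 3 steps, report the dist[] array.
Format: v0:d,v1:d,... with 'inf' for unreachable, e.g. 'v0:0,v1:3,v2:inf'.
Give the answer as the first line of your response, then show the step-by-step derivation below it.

v0:inf,v1:10,v2:0,v3:43,v4:23,v5:inf,v6:31

step 1: dist = v0:inf,v1:10,v2:0,v3:inf,v4:inf,v5:inf,v6:inf
step 2: dist = v0:inf,v1:10,v2:0,v3:inf,v4:23,v5:inf,v6:inf
step 3: dist = v0:inf,v1:10,v2:0,v3:43,v4:23,v5:inf,v6:31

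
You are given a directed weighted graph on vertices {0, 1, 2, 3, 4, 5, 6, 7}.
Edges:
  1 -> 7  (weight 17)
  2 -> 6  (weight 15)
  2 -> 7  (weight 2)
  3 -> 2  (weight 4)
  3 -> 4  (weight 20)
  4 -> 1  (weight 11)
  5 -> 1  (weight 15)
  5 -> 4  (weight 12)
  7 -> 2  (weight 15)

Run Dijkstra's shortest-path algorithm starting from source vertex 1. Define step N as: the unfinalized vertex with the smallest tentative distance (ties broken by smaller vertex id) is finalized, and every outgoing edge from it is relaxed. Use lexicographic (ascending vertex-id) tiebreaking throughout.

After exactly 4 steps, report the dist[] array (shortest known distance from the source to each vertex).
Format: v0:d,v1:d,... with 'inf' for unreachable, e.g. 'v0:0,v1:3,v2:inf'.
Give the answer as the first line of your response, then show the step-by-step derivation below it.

v0:inf,v1:0,v2:32,v3:inf,v4:inf,v5:inf,v6:47,v7:17

step 1: dist = v0:inf,v1:0,v2:inf,v3:inf,v4:inf,v5:inf,v6:inf,v7:17
step 2: dist = v0:inf,v1:0,v2:32,v3:inf,v4:inf,v5:inf,v6:inf,v7:17
step 3: dist = v0:inf,v1:0,v2:32,v3:inf,v4:inf,v5:inf,v6:47,v7:17
step 4: dist = v0:inf,v1:0,v2:32,v3:inf,v4:inf,v5:inf,v6:47,v7:17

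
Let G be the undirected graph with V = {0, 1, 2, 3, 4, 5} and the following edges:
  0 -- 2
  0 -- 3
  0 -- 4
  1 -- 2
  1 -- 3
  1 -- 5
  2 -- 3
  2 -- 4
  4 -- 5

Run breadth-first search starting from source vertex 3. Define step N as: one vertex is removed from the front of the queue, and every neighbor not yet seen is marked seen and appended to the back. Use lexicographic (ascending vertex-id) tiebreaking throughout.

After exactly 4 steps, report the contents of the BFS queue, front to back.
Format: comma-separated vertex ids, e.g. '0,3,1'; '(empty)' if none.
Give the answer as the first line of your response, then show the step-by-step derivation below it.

4,5

step 1: dequeue 3; queue=[0,1,2]; order=3
step 2: dequeue 0; queue=[1,2,4]; order=3,0
step 3: dequeue 1; queue=[2,4,5]; order=3,0,1
step 4: dequeue 2; queue=[4,5]; order=3,0,1,2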